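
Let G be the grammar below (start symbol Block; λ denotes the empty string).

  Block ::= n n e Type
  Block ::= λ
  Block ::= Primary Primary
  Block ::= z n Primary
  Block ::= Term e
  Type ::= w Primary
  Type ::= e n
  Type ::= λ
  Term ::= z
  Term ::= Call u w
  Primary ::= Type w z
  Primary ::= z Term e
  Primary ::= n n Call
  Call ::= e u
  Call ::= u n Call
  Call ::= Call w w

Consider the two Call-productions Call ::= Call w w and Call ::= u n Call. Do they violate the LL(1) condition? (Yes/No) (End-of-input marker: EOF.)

FIRST(Call w w) = { e, u } and FIRST(u n Call) = { u }.
Both contain u, so the two alternatives are not disjoint — LL(1) conflict.

Yes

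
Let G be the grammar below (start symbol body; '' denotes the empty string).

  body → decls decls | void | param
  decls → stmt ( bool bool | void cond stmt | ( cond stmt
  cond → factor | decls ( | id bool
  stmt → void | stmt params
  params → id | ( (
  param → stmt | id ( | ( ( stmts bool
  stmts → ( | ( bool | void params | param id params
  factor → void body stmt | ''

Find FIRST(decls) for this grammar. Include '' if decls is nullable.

From decls → stmt ( bool bool: add FIRST(stmt) = { void }.
decls → void cond stmt contributes {void}.
decls → ( cond stmt contributes {(}.
Union: FIRST(decls) = { (, void }.

{ (, void }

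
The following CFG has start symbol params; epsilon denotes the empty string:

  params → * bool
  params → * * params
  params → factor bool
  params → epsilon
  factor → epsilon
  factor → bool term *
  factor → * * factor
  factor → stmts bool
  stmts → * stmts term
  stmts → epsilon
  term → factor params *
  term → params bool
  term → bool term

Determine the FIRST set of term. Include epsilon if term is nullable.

{ *, bool }

From term → factor params *: factor, params nullable, take FIRST(factor) ∪ FIRST(params) ∪ {*} = { *, bool }.
From term → params bool: params nullable, take FIRST(params) ∪ {bool} = { *, bool }.
term → bool term contributes {bool}.
Union: FIRST(term) = { *, bool }.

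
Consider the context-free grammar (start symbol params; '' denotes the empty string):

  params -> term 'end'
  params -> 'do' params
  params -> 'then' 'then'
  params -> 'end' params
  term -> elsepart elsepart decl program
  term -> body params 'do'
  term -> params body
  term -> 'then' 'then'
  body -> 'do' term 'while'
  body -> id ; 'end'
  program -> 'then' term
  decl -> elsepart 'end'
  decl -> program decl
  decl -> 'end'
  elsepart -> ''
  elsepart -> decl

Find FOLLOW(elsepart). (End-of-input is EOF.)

In term -> elsepart elsepart decl program: add FIRST(elsepart decl program) = { 'end', 'then' }.
In term -> elsepart elsepart decl program: add FIRST(decl program) = { 'end', 'then' }.
In decl -> elsepart 'end': add FIRST('end') = { 'end' }.
Union: FOLLOW(elsepart) = { 'end', 'then' }.

{ 'end', 'then' }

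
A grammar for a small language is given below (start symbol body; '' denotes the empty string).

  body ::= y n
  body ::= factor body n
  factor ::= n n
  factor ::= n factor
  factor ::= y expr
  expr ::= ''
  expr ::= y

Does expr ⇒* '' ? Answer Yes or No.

Yes

expr has an ''-production, so expr ⇒ ''.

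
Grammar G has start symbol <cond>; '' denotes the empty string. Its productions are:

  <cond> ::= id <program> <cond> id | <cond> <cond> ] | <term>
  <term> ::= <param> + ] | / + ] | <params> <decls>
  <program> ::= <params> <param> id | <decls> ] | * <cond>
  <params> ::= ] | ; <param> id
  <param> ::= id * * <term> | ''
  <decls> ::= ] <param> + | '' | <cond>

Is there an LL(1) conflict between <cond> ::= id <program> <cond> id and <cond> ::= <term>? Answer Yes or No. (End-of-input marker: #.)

FIRST(id <program> <cond> id) = { id } and FIRST(<term>) = { +, /, ;, ], id }.
Both contain id, so the two alternatives are not disjoint — LL(1) conflict.

Yes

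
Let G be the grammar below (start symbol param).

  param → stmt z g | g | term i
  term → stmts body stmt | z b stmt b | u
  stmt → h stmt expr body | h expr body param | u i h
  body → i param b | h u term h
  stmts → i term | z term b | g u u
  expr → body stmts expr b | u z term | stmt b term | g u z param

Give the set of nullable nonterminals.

No nonterminal has an empty production or an RHS whose symbols are all nullable.

{ } (none)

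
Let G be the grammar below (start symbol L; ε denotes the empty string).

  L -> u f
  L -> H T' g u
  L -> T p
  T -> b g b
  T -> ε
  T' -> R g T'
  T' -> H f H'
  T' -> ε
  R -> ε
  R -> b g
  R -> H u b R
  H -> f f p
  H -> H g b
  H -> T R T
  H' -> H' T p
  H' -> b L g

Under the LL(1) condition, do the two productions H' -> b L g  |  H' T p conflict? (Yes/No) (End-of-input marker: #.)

Yes

FIRST(b L g) = { b } and FIRST(H' T p) = { b }.
Both contain b, so the two alternatives are not disjoint — LL(1) conflict.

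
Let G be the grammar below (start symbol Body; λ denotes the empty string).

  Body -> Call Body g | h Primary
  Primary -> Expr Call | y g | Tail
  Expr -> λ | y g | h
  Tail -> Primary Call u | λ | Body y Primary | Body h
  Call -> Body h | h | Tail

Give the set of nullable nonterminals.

Directly nullable (have an λ-production): Expr, Tail.
Primary -> Expr Call with every symbol nullable, so Primary is nullable.
Call -> Tail with every symbol nullable, so Call is nullable.
No other nonterminal has a production whose RHS symbols are all nullable.

{ Call, Expr, Primary, Tail }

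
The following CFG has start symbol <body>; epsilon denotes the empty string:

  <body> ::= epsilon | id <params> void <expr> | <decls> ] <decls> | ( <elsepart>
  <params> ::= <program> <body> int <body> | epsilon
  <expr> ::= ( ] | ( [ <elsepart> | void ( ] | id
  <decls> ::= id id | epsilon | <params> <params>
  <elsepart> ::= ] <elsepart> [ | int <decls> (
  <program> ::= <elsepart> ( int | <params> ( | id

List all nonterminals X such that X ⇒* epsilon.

Directly nullable (have an epsilon-production): <body>, <params>, <decls>.
No other nonterminal has a production whose RHS symbols are all nullable.

{ <body>, <decls>, <params> }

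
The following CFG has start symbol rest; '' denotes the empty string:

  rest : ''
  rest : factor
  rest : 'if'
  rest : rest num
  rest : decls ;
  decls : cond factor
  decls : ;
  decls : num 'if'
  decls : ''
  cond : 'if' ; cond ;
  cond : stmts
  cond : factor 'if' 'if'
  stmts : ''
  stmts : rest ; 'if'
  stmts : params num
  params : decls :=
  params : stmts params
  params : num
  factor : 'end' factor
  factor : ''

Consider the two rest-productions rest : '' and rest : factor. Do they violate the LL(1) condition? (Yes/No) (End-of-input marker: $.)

FIRST('') = { '' } and FIRST(factor) = { 'end', '' }.
Both alternatives are nullable, violating the LL(1) condition.

Yes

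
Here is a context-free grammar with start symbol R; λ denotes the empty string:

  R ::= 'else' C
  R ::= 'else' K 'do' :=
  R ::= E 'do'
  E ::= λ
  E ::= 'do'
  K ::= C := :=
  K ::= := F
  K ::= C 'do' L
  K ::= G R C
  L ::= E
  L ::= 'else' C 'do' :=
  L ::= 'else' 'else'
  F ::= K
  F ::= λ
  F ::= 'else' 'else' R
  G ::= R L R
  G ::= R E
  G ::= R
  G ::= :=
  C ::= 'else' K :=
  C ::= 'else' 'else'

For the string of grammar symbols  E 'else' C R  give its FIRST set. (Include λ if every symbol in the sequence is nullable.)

Add FIRST(E)\{λ} = { 'do' }; E is nullable, continue.
'else' is a terminal; add {'else'} and stop.

{ 'do', 'else' }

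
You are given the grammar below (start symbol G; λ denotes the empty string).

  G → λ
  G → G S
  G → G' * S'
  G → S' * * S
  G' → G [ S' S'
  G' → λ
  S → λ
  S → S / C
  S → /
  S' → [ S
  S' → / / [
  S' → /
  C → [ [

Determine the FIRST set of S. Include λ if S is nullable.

{ /, λ }

S → λ contributes λ.
From S → S / C: S nullable, take FIRST(S) ∪ {/} = { / }.
S → / contributes {/}.
Union: FIRST(S) = { /, λ }.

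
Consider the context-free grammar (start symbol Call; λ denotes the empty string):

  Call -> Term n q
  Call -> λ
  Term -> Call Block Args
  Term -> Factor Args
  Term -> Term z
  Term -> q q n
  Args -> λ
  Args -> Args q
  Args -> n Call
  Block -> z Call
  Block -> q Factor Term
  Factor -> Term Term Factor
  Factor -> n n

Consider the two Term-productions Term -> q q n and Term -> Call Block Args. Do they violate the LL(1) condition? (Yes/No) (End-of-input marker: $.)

FIRST(q q n) = { q } and FIRST(Call Block Args) = { n, q, z }.
Both contain q, so the two alternatives are not disjoint — LL(1) conflict.

Yes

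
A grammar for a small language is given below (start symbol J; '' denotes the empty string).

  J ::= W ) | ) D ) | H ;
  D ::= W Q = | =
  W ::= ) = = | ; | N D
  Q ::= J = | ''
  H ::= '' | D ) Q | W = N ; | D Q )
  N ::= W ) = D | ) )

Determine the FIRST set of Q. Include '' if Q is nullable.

From Q ::= J =: add FIRST(J) = { ), ;, = }.
Q ::= '' contributes ''.
Union: FIRST(Q) = { ), ;, =, '' }.

{ ), ;, =, '' }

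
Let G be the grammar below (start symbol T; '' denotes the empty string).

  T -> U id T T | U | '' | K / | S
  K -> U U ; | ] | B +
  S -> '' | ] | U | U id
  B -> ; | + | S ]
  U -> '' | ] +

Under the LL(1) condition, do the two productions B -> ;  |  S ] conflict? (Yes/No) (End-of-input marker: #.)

FIRST(;) = { ; } and FIRST(S ]) = { ], id }.
The FIRST sets are disjoint and neither alternative is nullable — no conflict.

No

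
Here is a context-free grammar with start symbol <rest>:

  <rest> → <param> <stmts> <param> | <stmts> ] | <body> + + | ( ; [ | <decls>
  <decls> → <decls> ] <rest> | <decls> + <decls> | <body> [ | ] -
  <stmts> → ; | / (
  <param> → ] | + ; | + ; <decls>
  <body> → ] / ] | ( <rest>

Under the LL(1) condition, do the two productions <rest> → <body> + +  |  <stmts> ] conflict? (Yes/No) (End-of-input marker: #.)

No

FIRST(<body> + +) = { (, ] } and FIRST(<stmts> ]) = { /, ; }.
The FIRST sets are disjoint and neither alternative is nullable — no conflict.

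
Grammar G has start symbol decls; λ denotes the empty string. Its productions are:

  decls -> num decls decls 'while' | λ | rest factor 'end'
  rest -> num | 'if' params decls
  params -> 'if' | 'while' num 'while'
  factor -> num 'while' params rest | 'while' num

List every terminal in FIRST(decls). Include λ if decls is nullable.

{ 'if', num, λ }

decls -> num decls decls 'while' contributes {num}.
decls -> λ contributes λ.
From decls -> rest factor 'end': add FIRST(rest) = { 'if', num }.
Union: FIRST(decls) = { 'if', num, λ }.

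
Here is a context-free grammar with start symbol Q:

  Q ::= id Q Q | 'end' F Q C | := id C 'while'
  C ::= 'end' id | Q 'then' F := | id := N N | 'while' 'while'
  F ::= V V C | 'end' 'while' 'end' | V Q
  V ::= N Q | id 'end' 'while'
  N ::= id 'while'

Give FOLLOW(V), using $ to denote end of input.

{ 'end', 'while', :=, id }

In F ::= V V C: add FIRST(V C) = { id }.
In F ::= V V C: add FIRST(C) = { 'end', 'while', :=, id }.
In F ::= V Q: add FIRST(Q) = { 'end', :=, id }.
Union: FOLLOW(V) = { 'end', 'while', :=, id }.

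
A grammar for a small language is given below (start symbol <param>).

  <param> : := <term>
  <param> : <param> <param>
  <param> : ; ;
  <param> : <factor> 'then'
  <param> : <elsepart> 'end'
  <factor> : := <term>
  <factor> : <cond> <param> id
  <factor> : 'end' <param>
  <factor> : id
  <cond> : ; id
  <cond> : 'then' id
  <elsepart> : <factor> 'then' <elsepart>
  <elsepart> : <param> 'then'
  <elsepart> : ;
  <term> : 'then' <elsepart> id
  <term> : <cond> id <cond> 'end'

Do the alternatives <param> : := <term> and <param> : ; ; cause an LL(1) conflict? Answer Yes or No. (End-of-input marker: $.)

FIRST(:= <term>) = { := } and FIRST(; ;) = { ; }.
The FIRST sets are disjoint and neither alternative is nullable — no conflict.

No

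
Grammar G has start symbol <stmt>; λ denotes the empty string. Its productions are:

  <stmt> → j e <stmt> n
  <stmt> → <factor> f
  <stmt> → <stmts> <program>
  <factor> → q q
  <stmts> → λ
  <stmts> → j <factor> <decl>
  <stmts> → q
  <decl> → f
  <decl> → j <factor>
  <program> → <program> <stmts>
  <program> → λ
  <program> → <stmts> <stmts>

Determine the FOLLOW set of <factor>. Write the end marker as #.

In <stmt> → <factor> f: add FIRST(f) = { f }.
In <stmts> → j <factor> <decl>: add FIRST(<decl>) = { f, j }.
In <decl> → j <factor>: <factor> is at the end, add FOLLOW(<decl>) = { #, j, n, q }.
Union: FOLLOW(<factor>) = { #, f, j, n, q }.

{ #, f, j, n, q }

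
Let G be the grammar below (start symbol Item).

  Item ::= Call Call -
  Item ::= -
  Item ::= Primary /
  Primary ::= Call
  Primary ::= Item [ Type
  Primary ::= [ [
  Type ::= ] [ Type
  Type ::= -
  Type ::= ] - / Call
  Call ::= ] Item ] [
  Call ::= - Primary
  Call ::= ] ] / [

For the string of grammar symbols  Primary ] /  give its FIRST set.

Add FIRST(Primary) = { -, [, ] }; Primary is not nullable, stop.

{ -, [, ] }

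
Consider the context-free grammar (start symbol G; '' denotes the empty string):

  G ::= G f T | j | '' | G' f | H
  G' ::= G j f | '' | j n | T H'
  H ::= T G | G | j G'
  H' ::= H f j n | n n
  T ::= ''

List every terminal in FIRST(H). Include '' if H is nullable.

From H ::= T G: T, G nullable, take FIRST(T) ∪ FIRST(G) = { f, j, n }; also '' since the whole RHS is nullable.
From H ::= G: add FIRST(G) = { f, j, n, '' } (including '' since G is nullable).
H ::= j G' contributes {j}.
Union: FIRST(H) = { f, j, n, '' }.

{ f, j, n, '' }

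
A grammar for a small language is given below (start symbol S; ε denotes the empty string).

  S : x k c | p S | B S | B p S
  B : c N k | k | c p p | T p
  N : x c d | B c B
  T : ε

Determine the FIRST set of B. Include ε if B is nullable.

{ c, k, p }

B : c N k contributes {c}.
B : k contributes {k}.
B : c p p contributes {c}.
From B : T p: T nullable, take FIRST(T) ∪ {p} = { p }.
Union: FIRST(B) = { c, k, p }.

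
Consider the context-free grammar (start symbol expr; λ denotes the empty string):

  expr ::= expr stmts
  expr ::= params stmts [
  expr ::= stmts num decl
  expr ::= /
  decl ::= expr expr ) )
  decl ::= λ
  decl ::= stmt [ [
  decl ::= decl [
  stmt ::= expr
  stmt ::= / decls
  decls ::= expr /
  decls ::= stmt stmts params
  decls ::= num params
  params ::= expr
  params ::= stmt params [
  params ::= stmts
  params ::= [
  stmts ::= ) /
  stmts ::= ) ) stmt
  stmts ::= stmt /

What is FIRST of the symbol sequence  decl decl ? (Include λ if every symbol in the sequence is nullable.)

Add FIRST(decl)\{λ} = { ), /, [ }; decl is nullable, continue.
Add FIRST(decl)\{λ} = { ), /, [ }; decl is nullable, continue.
Every symbol is nullable, so include λ.

{ ), /, [, λ }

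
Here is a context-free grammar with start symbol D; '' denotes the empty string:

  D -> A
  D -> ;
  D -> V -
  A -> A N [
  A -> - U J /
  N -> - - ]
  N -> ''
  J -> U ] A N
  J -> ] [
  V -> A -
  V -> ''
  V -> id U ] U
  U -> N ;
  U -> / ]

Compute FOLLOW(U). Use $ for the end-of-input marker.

{ -, /, ;, ] }

In A -> - U J /: add FIRST(J /) = { -, /, ;, ] }.
In J -> U ] A N: add FIRST(] A N) = { ] }.
In V -> id U ] U: add FIRST(] U) = { ] }.
In V -> id U ] U: U is at the end, add FOLLOW(V) = { - }.
Union: FOLLOW(U) = { -, /, ;, ] }.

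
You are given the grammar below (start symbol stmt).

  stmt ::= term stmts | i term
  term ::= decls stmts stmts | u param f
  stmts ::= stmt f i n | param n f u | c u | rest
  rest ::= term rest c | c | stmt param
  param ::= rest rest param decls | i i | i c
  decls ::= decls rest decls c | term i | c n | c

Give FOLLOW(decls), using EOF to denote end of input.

In term ::= decls stmts stmts: add FIRST(stmts stmts) = { c, i, u }.
In param ::= rest rest param decls: decls is at the end, add FOLLOW(param) = { EOF, c, f, i, n, u }.
In decls ::= decls rest decls c: add FIRST(rest decls c) = { c, i, u }.
In decls ::= decls rest decls c: add FIRST(c) = { c }.
Union: FOLLOW(decls) = { EOF, c, f, i, n, u }.

{ EOF, c, f, i, n, u }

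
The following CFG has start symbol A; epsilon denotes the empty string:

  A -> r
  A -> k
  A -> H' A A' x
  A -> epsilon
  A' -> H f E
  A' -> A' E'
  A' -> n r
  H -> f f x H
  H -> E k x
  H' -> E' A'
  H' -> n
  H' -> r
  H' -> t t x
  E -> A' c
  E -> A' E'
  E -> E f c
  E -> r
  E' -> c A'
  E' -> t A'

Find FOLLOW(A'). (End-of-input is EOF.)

{ c, f, k, n, r, t, x }

In A -> H' A A' x: add FIRST(x) = { x }.
In A' -> A' E': add FIRST(E') = { c, t }.
In H' -> E' A': A' is at the end, add FOLLOW(H') = { c, f, k, n, r, t }.
In E -> A' c: add FIRST(c) = { c }.
In E -> A' E': add FIRST(E') = { c, t }.
In E' -> c A': A' is at the end, add FOLLOW(E') = { c, f, k, n, r, t, x }.
In E' -> t A': A' is at the end, add FOLLOW(E') = { c, f, k, n, r, t, x }.
Union: FOLLOW(A') = { c, f, k, n, r, t, x }.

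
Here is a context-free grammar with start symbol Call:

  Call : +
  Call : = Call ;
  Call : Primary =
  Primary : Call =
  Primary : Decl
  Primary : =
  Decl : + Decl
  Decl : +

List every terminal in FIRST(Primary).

From Primary : Call =: add FIRST(Call) = { +, = }.
From Primary : Decl: add FIRST(Decl) = { + }.
Primary : = contributes {=}.
Union: FIRST(Primary) = { +, = }.

{ +, = }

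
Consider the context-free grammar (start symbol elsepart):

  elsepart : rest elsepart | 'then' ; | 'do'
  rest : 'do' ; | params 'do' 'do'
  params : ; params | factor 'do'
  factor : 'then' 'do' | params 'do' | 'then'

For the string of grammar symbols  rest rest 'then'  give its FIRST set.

{ 'do', 'then', ; }

Add FIRST(rest) = { 'do', 'then', ; }; rest is not nullable, stop.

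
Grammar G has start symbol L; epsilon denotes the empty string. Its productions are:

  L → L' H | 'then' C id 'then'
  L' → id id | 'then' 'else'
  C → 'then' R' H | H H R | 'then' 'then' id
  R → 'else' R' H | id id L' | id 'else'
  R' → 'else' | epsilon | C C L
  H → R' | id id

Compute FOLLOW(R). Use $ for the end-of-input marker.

In C → H H R: R is at the end, add FOLLOW(C) = { 'else', 'then', id }.
Union: FOLLOW(R) = { 'else', 'then', id }.

{ 'else', 'then', id }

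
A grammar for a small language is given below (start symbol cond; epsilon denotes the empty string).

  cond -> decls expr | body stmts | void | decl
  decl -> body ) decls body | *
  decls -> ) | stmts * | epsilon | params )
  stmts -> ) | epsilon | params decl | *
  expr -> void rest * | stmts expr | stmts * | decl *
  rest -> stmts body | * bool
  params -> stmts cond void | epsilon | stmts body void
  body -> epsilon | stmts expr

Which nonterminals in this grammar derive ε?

Directly nullable (have an epsilon-production): decls, stmts, params, body.
cond -> body stmts with every symbol nullable, so cond is nullable.
rest -> stmts body with every symbol nullable, so rest is nullable.
No other nonterminal has a production whose RHS symbols are all nullable.

{ body, cond, decls, params, rest, stmts }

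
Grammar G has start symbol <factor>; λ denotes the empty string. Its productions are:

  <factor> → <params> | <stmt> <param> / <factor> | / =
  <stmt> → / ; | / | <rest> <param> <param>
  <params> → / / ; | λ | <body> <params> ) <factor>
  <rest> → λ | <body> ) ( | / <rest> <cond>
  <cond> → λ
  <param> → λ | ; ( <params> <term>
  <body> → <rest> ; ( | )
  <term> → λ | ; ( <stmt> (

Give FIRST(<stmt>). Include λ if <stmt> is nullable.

{ ), /, ;, λ }

<stmt> → / ; contributes {/}.
<stmt> → / contributes {/}.
From <stmt> → <rest> <param> <param>: <rest>, <param>, <param> nullable, take FIRST(<rest>) ∪ FIRST(<param>) ∪ FIRST(<param>) = { ), /, ; }; also λ since the whole RHS is nullable.
Union: FIRST(<stmt>) = { ), /, ;, λ }.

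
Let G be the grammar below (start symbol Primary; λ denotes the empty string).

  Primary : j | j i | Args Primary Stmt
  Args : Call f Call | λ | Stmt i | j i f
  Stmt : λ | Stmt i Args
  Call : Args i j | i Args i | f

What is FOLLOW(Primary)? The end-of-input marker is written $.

{ $, i }

Primary is the start symbol, so $ ∈ FOLLOW(Primary).
In Primary : Args Primary Stmt: add FIRST(Stmt)\{λ} = { i }.
  Since Stmt is nullable, also add FOLLOW(Primary) = { $, i }.
Union: FOLLOW(Primary) = { $, i }.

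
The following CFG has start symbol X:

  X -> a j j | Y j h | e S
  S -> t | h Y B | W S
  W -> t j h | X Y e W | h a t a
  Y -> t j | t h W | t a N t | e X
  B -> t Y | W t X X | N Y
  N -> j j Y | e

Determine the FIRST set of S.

{ a, e, h, t }

S -> t contributes {t}.
S -> h Y B contributes {h}.
From S -> W S: add FIRST(W) = { a, e, h, t }.
Union: FIRST(S) = { a, e, h, t }.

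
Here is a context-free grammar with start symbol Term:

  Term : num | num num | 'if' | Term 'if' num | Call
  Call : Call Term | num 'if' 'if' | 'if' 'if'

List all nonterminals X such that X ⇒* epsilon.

{ } (none)

No nonterminal has an empty production or an RHS whose symbols are all nullable.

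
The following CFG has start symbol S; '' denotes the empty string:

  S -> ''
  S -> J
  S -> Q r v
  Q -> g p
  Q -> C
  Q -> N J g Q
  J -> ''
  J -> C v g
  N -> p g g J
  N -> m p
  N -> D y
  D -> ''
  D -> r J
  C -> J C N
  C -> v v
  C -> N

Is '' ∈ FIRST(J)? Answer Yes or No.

J has an ''-production, so J ⇒ ''.

Yes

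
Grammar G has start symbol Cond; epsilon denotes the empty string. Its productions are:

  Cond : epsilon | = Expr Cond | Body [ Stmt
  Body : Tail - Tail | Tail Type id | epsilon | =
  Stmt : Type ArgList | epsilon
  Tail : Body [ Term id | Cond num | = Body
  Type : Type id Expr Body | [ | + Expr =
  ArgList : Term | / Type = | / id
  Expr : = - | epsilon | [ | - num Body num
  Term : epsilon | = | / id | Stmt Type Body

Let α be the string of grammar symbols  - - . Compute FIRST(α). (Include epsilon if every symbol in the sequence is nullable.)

{ - }

- is a terminal; add {-} and stop.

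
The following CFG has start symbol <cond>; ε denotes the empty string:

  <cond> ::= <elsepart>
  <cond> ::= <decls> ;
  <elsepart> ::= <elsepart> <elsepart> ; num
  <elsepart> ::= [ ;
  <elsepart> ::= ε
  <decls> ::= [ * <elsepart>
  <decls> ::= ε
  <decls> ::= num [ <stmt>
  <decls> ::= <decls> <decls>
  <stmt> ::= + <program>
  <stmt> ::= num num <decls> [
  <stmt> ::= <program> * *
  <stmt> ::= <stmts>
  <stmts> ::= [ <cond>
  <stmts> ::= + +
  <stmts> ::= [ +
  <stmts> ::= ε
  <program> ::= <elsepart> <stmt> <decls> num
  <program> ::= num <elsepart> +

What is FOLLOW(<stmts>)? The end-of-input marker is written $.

{ ;, [, num }

In <stmt> ::= <stmts>: <stmts> is at the end, add FOLLOW(<stmt>) = { ;, [, num }.
Union: FOLLOW(<stmts>) = { ;, [, num }.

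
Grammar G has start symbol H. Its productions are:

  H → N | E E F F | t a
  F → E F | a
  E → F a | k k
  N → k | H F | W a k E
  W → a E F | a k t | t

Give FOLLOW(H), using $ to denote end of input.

{ $, a, k }

H is the start symbol, so $ ∈ FOLLOW(H).
In N → H F: add FIRST(F) = { a, k }.
Union: FOLLOW(H) = { $, a, k }.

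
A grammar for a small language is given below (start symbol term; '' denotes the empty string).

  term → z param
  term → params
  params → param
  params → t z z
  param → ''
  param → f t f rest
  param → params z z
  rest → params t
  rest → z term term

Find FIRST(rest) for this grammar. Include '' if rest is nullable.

From rest → params t: params nullable, take FIRST(params) ∪ {t} = { f, t, z }.
rest → z term term contributes {z}.
Union: FIRST(rest) = { f, t, z }.

{ f, t, z }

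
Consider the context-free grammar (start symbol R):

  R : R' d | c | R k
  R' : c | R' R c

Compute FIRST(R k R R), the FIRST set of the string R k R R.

Add FIRST(R) = { c }; R is not nullable, stop.

{ c }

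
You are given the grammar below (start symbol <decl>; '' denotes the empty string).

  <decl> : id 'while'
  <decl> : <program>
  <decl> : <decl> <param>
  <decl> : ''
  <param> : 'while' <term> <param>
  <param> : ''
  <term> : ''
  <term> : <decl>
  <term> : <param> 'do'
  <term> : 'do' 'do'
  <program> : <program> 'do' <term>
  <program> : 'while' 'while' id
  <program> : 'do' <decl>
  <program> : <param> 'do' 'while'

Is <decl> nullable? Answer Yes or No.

Yes

<decl> has an ''-production, so <decl> ⇒ ''.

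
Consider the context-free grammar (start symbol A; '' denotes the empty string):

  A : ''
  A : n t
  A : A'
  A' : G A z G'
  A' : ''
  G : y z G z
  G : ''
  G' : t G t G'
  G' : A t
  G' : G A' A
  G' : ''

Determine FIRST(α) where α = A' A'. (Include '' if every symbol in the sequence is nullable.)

{ n, y, z, '' }

Add FIRST(A')\{''} = { n, y, z }; A' is nullable, continue.
Add FIRST(A')\{''} = { n, y, z }; A' is nullable, continue.
Every symbol is nullable, so include ''.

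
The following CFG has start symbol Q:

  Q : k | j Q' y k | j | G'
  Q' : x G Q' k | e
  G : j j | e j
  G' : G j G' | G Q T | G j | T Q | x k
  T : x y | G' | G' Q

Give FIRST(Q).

{ e, j, k, x }

Q : k contributes {k}.
Q : j Q' y k contributes {j}.
Q : j contributes {j}.
From Q : G': add FIRST(G') = { e, j, x }.
Union: FIRST(Q) = { e, j, k, x }.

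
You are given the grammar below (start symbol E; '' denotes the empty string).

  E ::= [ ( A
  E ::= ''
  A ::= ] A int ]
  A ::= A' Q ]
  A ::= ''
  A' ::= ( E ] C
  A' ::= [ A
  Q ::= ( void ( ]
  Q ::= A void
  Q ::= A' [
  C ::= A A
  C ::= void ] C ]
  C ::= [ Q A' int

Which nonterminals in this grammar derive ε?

Directly nullable (have an ''-production): E, A.
C ::= A A with every symbol nullable, so C is nullable.
No other nonterminal has a production whose RHS symbols are all nullable.

{ A, C, E }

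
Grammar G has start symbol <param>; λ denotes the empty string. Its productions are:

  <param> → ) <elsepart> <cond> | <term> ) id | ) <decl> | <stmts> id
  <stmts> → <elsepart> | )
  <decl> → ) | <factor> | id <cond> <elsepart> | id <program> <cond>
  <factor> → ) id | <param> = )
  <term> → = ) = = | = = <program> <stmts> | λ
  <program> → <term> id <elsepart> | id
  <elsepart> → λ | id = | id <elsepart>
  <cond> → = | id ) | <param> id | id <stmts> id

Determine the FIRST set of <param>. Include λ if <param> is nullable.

{ ), =, id }

<param> → ) <elsepart> <cond> contributes {)}.
From <param> → <term> ) id: <term> nullable, take FIRST(<term>) ∪ {)} = { ), = }.
<param> → ) <decl> contributes {)}.
From <param> → <stmts> id: <stmts> nullable, take FIRST(<stmts>) ∪ {id} = { ), id }.
Union: FIRST(<param>) = { ), =, id }.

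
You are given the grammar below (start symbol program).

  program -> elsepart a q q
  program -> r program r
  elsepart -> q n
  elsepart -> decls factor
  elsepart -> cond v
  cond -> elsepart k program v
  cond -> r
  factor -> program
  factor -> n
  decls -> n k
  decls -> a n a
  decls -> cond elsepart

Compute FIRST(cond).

{ a, n, q, r }

From cond -> elsepart k program v: add FIRST(elsepart) = { a, n, q, r }.
cond -> r contributes {r}.
Union: FIRST(cond) = { a, n, q, r }.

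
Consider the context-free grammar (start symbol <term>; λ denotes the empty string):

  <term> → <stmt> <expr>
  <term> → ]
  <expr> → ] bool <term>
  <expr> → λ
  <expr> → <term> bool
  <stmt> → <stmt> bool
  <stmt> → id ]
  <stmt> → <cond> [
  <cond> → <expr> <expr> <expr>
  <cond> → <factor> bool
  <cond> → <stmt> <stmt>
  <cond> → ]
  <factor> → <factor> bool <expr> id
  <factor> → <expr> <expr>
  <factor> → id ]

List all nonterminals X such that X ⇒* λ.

{ <cond>, <expr>, <factor> }

Directly nullable (have an λ-production): <expr>.
<factor> → <expr> <expr> with every symbol nullable, so <factor> is nullable.
<cond> → <expr> <expr> <expr> with every symbol nullable, so <cond> is nullable.
No other nonterminal has a production whose RHS symbols are all nullable.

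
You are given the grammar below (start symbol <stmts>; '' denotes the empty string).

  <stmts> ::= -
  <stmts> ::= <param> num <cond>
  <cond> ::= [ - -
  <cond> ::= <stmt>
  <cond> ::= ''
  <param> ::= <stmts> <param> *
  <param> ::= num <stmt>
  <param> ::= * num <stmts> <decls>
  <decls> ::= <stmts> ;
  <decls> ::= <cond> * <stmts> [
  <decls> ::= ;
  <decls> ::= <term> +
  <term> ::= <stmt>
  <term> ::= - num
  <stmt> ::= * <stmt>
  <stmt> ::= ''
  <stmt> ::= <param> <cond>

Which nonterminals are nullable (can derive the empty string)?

{ <cond>, <stmt>, <term> }

Directly nullable (have an ''-production): <cond>, <stmt>.
<term> ::= <stmt> with every symbol nullable, so <term> is nullable.
No other nonterminal has a production whose RHS symbols are all nullable.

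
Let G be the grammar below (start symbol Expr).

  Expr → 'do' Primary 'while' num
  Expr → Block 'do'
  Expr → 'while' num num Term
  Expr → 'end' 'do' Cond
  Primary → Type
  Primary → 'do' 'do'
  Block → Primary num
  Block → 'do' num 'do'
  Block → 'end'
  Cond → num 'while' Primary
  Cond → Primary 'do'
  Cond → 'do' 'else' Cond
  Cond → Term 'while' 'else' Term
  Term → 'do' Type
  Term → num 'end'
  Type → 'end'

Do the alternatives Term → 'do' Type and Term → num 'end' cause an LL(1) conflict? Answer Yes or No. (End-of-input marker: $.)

FIRST('do' Type) = { 'do' } and FIRST(num 'end') = { num }.
The FIRST sets are disjoint and neither alternative is nullable — no conflict.

No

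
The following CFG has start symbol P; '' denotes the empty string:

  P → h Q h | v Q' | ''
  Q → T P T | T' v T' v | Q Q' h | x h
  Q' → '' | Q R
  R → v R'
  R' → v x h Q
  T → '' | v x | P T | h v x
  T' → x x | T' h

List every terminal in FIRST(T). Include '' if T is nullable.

T → '' contributes ''.
T → v x contributes {v}.
From T → P T: P, T nullable, take FIRST(P) ∪ FIRST(T) = { h, v }; also '' since the whole RHS is nullable.
T → h v x contributes {h}.
Union: FIRST(T) = { h, v, '' }.

{ h, v, '' }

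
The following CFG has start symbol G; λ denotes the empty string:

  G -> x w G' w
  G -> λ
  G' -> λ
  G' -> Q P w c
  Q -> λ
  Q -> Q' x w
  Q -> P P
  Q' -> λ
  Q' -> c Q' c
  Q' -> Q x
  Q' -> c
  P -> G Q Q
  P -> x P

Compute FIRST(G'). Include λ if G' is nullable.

{ c, w, x, λ }

G' -> λ contributes λ.
From G' -> Q P w c: Q, P nullable, take FIRST(Q) ∪ FIRST(P) ∪ {w} = { c, w, x }.
Union: FIRST(G') = { c, w, x, λ }.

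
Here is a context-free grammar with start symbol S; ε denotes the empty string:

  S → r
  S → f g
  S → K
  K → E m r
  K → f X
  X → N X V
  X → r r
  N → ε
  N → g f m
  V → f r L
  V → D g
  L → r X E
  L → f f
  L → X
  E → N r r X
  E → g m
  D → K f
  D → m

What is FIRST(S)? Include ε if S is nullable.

{ f, g, r }

S → r contributes {r}.
S → f g contributes {f}.
From S → K: add FIRST(K) = { f, g, r }.
Union: FIRST(S) = { f, g, r }.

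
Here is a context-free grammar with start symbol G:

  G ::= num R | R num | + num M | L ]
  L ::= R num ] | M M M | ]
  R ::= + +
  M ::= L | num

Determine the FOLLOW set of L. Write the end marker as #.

{ #, +, ], num }

In G ::= L ]: add FIRST(]) = { ] }.
In M ::= L: L is at the end, add FOLLOW(M) = { #, +, ], num }.
Union: FOLLOW(L) = { #, +, ], num }.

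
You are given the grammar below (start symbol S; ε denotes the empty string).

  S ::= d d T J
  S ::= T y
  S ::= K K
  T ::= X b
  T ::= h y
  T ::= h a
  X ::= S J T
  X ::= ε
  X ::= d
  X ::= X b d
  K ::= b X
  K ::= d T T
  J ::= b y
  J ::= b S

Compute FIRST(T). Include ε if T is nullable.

{ b, d, h }

From T ::= X b: X nullable, take FIRST(X) ∪ {b} = { b, d, h }.
T ::= h y contributes {h}.
T ::= h a contributes {h}.
Union: FIRST(T) = { b, d, h }.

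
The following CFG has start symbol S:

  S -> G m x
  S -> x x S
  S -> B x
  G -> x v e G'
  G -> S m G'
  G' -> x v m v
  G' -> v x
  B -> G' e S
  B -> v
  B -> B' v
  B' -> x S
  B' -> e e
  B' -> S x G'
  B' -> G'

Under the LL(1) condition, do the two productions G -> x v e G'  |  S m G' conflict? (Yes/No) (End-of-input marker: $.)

FIRST(x v e G') = { x } and FIRST(S m G') = { e, v, x }.
Both contain x, so the two alternatives are not disjoint — LL(1) conflict.

Yes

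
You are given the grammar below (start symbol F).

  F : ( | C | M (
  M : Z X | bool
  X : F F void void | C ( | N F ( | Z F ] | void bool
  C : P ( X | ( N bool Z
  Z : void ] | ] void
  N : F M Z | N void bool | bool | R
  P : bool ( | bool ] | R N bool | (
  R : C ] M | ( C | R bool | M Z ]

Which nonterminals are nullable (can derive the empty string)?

{ } (none)

No nonterminal has an empty production or an RHS whose symbols are all nullable.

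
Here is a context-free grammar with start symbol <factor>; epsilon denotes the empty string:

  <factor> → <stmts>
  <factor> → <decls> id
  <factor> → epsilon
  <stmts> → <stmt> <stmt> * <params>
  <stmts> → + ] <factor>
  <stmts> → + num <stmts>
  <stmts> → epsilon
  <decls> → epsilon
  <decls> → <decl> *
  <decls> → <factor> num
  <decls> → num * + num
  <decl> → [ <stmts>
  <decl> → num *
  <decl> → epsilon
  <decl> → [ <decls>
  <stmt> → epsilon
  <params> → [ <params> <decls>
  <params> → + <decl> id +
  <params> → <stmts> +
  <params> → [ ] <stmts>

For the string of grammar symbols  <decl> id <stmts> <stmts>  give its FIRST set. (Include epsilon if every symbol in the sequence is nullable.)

Add FIRST(<decl>)\{epsilon} = { [, num }; <decl> is nullable, continue.
id is a terminal; add {id} and stop.

{ [, id, num }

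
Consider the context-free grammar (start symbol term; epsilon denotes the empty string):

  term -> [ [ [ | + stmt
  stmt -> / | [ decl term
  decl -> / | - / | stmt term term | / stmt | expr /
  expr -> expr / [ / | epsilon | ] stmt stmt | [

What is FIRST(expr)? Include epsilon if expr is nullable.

From expr -> expr / [ /: expr nullable, take FIRST(expr) ∪ {/} = { /, [, ] }.
expr -> epsilon contributes epsilon.
expr -> ] stmt stmt contributes {]}.
expr -> [ contributes {[}.
Union: FIRST(expr) = { /, [, ], epsilon }.

{ /, [, ], epsilon }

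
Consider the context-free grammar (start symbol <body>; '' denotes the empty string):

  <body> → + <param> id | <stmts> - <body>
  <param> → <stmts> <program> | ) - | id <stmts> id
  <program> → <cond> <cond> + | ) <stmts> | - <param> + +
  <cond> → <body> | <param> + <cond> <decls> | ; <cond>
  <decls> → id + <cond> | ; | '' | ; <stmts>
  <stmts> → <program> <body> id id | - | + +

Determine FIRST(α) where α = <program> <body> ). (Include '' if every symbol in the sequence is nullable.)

{ ), +, -, ;, id }

Add FIRST(<program>) = { ), +, -, ;, id }; <program> is not nullable, stop.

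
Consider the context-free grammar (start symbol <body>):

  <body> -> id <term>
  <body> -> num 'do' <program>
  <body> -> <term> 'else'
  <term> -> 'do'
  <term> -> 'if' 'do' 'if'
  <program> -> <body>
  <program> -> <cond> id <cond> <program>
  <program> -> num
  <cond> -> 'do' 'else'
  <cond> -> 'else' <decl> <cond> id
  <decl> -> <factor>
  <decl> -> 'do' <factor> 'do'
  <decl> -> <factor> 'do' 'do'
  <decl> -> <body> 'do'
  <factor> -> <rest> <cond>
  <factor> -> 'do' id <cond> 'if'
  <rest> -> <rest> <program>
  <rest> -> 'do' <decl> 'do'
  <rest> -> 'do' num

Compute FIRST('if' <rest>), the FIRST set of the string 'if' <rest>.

'if' is a terminal; add {'if'} and stop.

{ 'if' }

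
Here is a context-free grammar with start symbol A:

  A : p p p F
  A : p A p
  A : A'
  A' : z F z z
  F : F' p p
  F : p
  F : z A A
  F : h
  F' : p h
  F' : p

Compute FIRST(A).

{ p, z }

A : p p p F contributes {p}.
A : p A p contributes {p}.
From A : A': add FIRST(A') = { z }.
Union: FIRST(A) = { p, z }.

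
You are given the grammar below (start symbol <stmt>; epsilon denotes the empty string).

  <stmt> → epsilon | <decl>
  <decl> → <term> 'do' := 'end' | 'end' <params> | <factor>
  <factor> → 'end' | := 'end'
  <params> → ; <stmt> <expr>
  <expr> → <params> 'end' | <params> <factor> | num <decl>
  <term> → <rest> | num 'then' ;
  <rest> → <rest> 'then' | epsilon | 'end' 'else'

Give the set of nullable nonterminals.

{ <rest>, <stmt>, <term> }

Directly nullable (have an epsilon-production): <stmt>, <rest>.
<term> → <rest> with every symbol nullable, so <term> is nullable.
No other nonterminal has a production whose RHS symbols are all nullable.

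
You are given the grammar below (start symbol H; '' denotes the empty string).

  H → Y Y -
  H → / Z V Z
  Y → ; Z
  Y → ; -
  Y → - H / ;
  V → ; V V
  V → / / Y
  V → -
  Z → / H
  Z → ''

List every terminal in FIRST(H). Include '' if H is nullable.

{ -, /, ; }

From H → Y Y -: add FIRST(Y) = { -, ; }.
H → / Z V Z contributes {/}.
Union: FIRST(H) = { -, /, ; }.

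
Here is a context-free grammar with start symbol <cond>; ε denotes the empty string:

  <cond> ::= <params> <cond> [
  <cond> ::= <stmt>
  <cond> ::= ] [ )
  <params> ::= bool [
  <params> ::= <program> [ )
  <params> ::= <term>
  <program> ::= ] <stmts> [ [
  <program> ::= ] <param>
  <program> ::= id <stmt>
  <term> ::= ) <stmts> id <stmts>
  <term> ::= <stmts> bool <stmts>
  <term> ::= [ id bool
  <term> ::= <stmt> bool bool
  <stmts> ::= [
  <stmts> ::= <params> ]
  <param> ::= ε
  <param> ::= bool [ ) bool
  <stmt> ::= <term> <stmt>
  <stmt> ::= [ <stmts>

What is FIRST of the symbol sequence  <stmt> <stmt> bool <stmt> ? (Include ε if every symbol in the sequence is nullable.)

Add FIRST(<stmt>) = { ), [, ], bool, id }; <stmt> is not nullable, stop.

{ ), [, ], bool, id }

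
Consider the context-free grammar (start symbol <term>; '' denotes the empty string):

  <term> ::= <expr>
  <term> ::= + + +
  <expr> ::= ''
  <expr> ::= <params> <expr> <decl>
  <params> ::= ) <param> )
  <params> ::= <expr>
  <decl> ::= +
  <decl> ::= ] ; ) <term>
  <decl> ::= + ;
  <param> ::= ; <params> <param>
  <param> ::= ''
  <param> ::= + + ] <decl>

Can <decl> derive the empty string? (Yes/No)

No

Nullable nonterminals: <expr>, <param>, <params>, <term>.
No production of <decl> has an RHS whose symbols are all nullable, so <decl> is not nullable.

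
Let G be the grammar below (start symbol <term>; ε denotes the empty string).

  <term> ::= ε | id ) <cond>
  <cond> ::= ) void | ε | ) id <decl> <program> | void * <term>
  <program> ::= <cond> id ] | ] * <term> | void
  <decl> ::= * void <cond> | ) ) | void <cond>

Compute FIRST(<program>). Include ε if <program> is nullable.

From <program> ::= <cond> id ]: <cond> nullable, take FIRST(<cond>) ∪ {id} = { ), id, void }.
<program> ::= ] * <term> contributes {]}.
<program> ::= void contributes {void}.
Union: FIRST(<program>) = { ), ], id, void }.

{ ), ], id, void }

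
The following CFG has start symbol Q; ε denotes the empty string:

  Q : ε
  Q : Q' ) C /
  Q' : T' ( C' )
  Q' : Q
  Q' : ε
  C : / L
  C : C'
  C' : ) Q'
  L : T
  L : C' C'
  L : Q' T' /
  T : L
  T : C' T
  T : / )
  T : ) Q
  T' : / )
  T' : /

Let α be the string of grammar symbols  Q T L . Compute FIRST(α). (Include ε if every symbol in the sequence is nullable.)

{ ), / }

Add FIRST(Q)\{ε} = { ), / }; Q is nullable, continue.
Add FIRST(T) = { ), / }; T is not nullable, stop.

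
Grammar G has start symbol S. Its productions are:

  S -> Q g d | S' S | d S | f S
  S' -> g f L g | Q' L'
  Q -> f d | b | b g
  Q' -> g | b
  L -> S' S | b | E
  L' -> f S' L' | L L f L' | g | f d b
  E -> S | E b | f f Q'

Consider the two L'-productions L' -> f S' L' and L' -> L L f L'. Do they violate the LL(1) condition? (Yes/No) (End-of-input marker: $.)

Yes

FIRST(f S' L') = { f } and FIRST(L L f L') = { b, d, f, g }.
Both contain f, so the two alternatives are not disjoint — LL(1) conflict.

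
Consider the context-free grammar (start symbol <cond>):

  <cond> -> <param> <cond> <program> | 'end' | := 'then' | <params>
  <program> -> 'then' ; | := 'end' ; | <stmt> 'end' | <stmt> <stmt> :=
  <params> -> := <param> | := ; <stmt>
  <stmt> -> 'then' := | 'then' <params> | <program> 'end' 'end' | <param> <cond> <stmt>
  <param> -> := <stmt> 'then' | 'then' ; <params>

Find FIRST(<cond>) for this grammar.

{ 'end', 'then', := }

From <cond> -> <param> <cond> <program>: add FIRST(<param>) = { 'then', := }.
<cond> -> 'end' contributes {'end'}.
<cond> -> := 'then' contributes {:=}.
From <cond> -> <params>: add FIRST(<params>) = { := }.
Union: FIRST(<cond>) = { 'end', 'then', := }.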